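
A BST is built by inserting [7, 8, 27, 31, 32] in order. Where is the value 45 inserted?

Starting tree (level order): [7, None, 8, None, 27, None, 31, None, 32]
Insertion path: 7 -> 8 -> 27 -> 31 -> 32
Result: insert 45 as right child of 32
Final tree (level order): [7, None, 8, None, 27, None, 31, None, 32, None, 45]


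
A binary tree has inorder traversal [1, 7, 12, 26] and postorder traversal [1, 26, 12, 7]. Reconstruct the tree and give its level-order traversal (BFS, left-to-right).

Inorder:   [1, 7, 12, 26]
Postorder: [1, 26, 12, 7]
Algorithm: postorder visits root last, so walk postorder right-to-left;
each value is the root of the current inorder slice — split it at that
value, recurse on the right subtree first, then the left.
Recursive splits:
  root=7; inorder splits into left=[1], right=[12, 26]
  root=12; inorder splits into left=[], right=[26]
  root=26; inorder splits into left=[], right=[]
  root=1; inorder splits into left=[], right=[]
Reconstructed level-order: [7, 1, 12, 26]


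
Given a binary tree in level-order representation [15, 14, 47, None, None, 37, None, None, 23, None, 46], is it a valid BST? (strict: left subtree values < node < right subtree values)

Level-order array: [15, 14, 47, None, None, 37, None, None, 23, None, 46]
Validate using subtree bounds (lo, hi): at each node, require lo < value < hi,
then recurse left with hi=value and right with lo=value.
Preorder trace (stopping at first violation):
  at node 15 with bounds (-inf, +inf): OK
  at node 14 with bounds (-inf, 15): OK
  at node 47 with bounds (15, +inf): OK
  at node 37 with bounds (15, 47): OK
  at node 23 with bounds (37, 47): VIOLATION
Node 23 violates its bound: not (37 < 23 < 47).
Result: Not a valid BST


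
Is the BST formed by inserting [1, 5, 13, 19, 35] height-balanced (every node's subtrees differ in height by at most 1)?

Tree (level-order array): [1, None, 5, None, 13, None, 19, None, 35]
Definition: a tree is height-balanced if, at every node, |h(left) - h(right)| <= 1 (empty subtree has height -1).
Bottom-up per-node check:
  node 35: h_left=-1, h_right=-1, diff=0 [OK], height=0
  node 19: h_left=-1, h_right=0, diff=1 [OK], height=1
  node 13: h_left=-1, h_right=1, diff=2 [FAIL (|-1-1|=2 > 1)], height=2
  node 5: h_left=-1, h_right=2, diff=3 [FAIL (|-1-2|=3 > 1)], height=3
  node 1: h_left=-1, h_right=3, diff=4 [FAIL (|-1-3|=4 > 1)], height=4
Node 13 violates the condition: |-1 - 1| = 2 > 1.
Result: Not balanced


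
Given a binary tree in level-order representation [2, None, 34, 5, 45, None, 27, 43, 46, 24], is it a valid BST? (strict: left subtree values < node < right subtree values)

Level-order array: [2, None, 34, 5, 45, None, 27, 43, 46, 24]
Validate using subtree bounds (lo, hi): at each node, require lo < value < hi,
then recurse left with hi=value and right with lo=value.
Preorder trace (stopping at first violation):
  at node 2 with bounds (-inf, +inf): OK
  at node 34 with bounds (2, +inf): OK
  at node 5 with bounds (2, 34): OK
  at node 27 with bounds (5, 34): OK
  at node 24 with bounds (5, 27): OK
  at node 45 with bounds (34, +inf): OK
  at node 43 with bounds (34, 45): OK
  at node 46 with bounds (45, +inf): OK
No violation found at any node.
Result: Valid BST


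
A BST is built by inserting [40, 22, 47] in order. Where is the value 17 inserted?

Starting tree (level order): [40, 22, 47]
Insertion path: 40 -> 22
Result: insert 17 as left child of 22
Final tree (level order): [40, 22, 47, 17]


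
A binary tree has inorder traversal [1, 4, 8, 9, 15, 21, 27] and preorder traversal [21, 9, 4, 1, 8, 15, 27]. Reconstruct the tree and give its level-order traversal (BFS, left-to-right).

Inorder:  [1, 4, 8, 9, 15, 21, 27]
Preorder: [21, 9, 4, 1, 8, 15, 27]
Algorithm: preorder visits root first, so consume preorder in order;
for each root, split the current inorder slice at that value into
left-subtree inorder and right-subtree inorder, then recurse.
Recursive splits:
  root=21; inorder splits into left=[1, 4, 8, 9, 15], right=[27]
  root=9; inorder splits into left=[1, 4, 8], right=[15]
  root=4; inorder splits into left=[1], right=[8]
  root=1; inorder splits into left=[], right=[]
  root=8; inorder splits into left=[], right=[]
  root=15; inorder splits into left=[], right=[]
  root=27; inorder splits into left=[], right=[]
Reconstructed level-order: [21, 9, 27, 4, 15, 1, 8]


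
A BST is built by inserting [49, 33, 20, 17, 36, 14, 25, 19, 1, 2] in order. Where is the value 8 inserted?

Starting tree (level order): [49, 33, None, 20, 36, 17, 25, None, None, 14, 19, None, None, 1, None, None, None, None, 2]
Insertion path: 49 -> 33 -> 20 -> 17 -> 14 -> 1 -> 2
Result: insert 8 as right child of 2
Final tree (level order): [49, 33, None, 20, 36, 17, 25, None, None, 14, 19, None, None, 1, None, None, None, None, 2, None, 8]


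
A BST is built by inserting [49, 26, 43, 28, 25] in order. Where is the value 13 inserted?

Starting tree (level order): [49, 26, None, 25, 43, None, None, 28]
Insertion path: 49 -> 26 -> 25
Result: insert 13 as left child of 25
Final tree (level order): [49, 26, None, 25, 43, 13, None, 28]


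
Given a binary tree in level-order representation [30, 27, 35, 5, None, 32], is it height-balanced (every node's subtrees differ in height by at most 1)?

Tree (level-order array): [30, 27, 35, 5, None, 32]
Definition: a tree is height-balanced if, at every node, |h(left) - h(right)| <= 1 (empty subtree has height -1).
Bottom-up per-node check:
  node 5: h_left=-1, h_right=-1, diff=0 [OK], height=0
  node 27: h_left=0, h_right=-1, diff=1 [OK], height=1
  node 32: h_left=-1, h_right=-1, diff=0 [OK], height=0
  node 35: h_left=0, h_right=-1, diff=1 [OK], height=1
  node 30: h_left=1, h_right=1, diff=0 [OK], height=2
All nodes satisfy the balance condition.
Result: Balanced


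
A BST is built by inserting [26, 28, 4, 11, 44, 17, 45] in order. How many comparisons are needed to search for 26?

Search path for 26: 26
Found: True
Comparisons: 1


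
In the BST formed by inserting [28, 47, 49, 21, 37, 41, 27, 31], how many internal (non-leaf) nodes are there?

Tree built from: [28, 47, 49, 21, 37, 41, 27, 31]
Tree (level-order array): [28, 21, 47, None, 27, 37, 49, None, None, 31, 41]
Rule: An internal node has at least one child.
Per-node child counts:
  node 28: 2 child(ren)
  node 21: 1 child(ren)
  node 27: 0 child(ren)
  node 47: 2 child(ren)
  node 37: 2 child(ren)
  node 31: 0 child(ren)
  node 41: 0 child(ren)
  node 49: 0 child(ren)
Matching nodes: [28, 21, 47, 37]
Count of internal (non-leaf) nodes: 4


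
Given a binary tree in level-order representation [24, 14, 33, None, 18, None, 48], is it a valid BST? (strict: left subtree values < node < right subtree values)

Level-order array: [24, 14, 33, None, 18, None, 48]
Validate using subtree bounds (lo, hi): at each node, require lo < value < hi,
then recurse left with hi=value and right with lo=value.
Preorder trace (stopping at first violation):
  at node 24 with bounds (-inf, +inf): OK
  at node 14 with bounds (-inf, 24): OK
  at node 18 with bounds (14, 24): OK
  at node 33 with bounds (24, +inf): OK
  at node 48 with bounds (33, +inf): OK
No violation found at any node.
Result: Valid BST


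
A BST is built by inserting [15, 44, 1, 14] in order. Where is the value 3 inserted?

Starting tree (level order): [15, 1, 44, None, 14]
Insertion path: 15 -> 1 -> 14
Result: insert 3 as left child of 14
Final tree (level order): [15, 1, 44, None, 14, None, None, 3]


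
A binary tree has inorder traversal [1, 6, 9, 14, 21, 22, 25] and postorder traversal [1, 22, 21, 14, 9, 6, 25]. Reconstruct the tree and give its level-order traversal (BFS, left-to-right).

Inorder:   [1, 6, 9, 14, 21, 22, 25]
Postorder: [1, 22, 21, 14, 9, 6, 25]
Algorithm: postorder visits root last, so walk postorder right-to-left;
each value is the root of the current inorder slice — split it at that
value, recurse on the right subtree first, then the left.
Recursive splits:
  root=25; inorder splits into left=[1, 6, 9, 14, 21, 22], right=[]
  root=6; inorder splits into left=[1], right=[9, 14, 21, 22]
  root=9; inorder splits into left=[], right=[14, 21, 22]
  root=14; inorder splits into left=[], right=[21, 22]
  root=21; inorder splits into left=[], right=[22]
  root=22; inorder splits into left=[], right=[]
  root=1; inorder splits into left=[], right=[]
Reconstructed level-order: [25, 6, 1, 9, 14, 21, 22]


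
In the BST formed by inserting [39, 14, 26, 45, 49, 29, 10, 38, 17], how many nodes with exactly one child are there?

Tree built from: [39, 14, 26, 45, 49, 29, 10, 38, 17]
Tree (level-order array): [39, 14, 45, 10, 26, None, 49, None, None, 17, 29, None, None, None, None, None, 38]
Rule: These are nodes with exactly 1 non-null child.
Per-node child counts:
  node 39: 2 child(ren)
  node 14: 2 child(ren)
  node 10: 0 child(ren)
  node 26: 2 child(ren)
  node 17: 0 child(ren)
  node 29: 1 child(ren)
  node 38: 0 child(ren)
  node 45: 1 child(ren)
  node 49: 0 child(ren)
Matching nodes: [29, 45]
Count of nodes with exactly one child: 2


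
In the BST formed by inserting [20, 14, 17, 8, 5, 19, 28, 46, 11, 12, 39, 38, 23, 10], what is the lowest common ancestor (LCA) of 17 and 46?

Tree insertion order: [20, 14, 17, 8, 5, 19, 28, 46, 11, 12, 39, 38, 23, 10]
Tree (level-order array): [20, 14, 28, 8, 17, 23, 46, 5, 11, None, 19, None, None, 39, None, None, None, 10, 12, None, None, 38]
In a BST, the LCA of p=17, q=46 is the first node v on the
root-to-leaf path with p <= v <= q (go left if both < v, right if both > v).
Walk from root:
  at 20: 17 <= 20 <= 46, this is the LCA
LCA = 20


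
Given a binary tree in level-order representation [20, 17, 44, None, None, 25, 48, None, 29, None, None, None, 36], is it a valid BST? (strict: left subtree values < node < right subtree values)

Level-order array: [20, 17, 44, None, None, 25, 48, None, 29, None, None, None, 36]
Validate using subtree bounds (lo, hi): at each node, require lo < value < hi,
then recurse left with hi=value and right with lo=value.
Preorder trace (stopping at first violation):
  at node 20 with bounds (-inf, +inf): OK
  at node 17 with bounds (-inf, 20): OK
  at node 44 with bounds (20, +inf): OK
  at node 25 with bounds (20, 44): OK
  at node 29 with bounds (25, 44): OK
  at node 36 with bounds (29, 44): OK
  at node 48 with bounds (44, +inf): OK
No violation found at any node.
Result: Valid BST


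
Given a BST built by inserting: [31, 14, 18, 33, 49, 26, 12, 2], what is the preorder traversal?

Tree insertion order: [31, 14, 18, 33, 49, 26, 12, 2]
Tree (level-order array): [31, 14, 33, 12, 18, None, 49, 2, None, None, 26]
Preorder traversal: [31, 14, 12, 2, 18, 26, 33, 49]


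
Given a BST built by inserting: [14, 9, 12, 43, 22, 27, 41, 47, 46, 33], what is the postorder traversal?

Tree insertion order: [14, 9, 12, 43, 22, 27, 41, 47, 46, 33]
Tree (level-order array): [14, 9, 43, None, 12, 22, 47, None, None, None, 27, 46, None, None, 41, None, None, 33]
Postorder traversal: [12, 9, 33, 41, 27, 22, 46, 47, 43, 14]


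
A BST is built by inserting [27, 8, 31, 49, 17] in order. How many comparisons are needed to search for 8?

Search path for 8: 27 -> 8
Found: True
Comparisons: 2


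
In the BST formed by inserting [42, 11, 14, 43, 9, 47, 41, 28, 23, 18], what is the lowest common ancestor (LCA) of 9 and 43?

Tree insertion order: [42, 11, 14, 43, 9, 47, 41, 28, 23, 18]
Tree (level-order array): [42, 11, 43, 9, 14, None, 47, None, None, None, 41, None, None, 28, None, 23, None, 18]
In a BST, the LCA of p=9, q=43 is the first node v on the
root-to-leaf path with p <= v <= q (go left if both < v, right if both > v).
Walk from root:
  at 42: 9 <= 42 <= 43, this is the LCA
LCA = 42


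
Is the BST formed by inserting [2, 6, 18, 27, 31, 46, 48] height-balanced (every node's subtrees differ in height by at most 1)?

Tree (level-order array): [2, None, 6, None, 18, None, 27, None, 31, None, 46, None, 48]
Definition: a tree is height-balanced if, at every node, |h(left) - h(right)| <= 1 (empty subtree has height -1).
Bottom-up per-node check:
  node 48: h_left=-1, h_right=-1, diff=0 [OK], height=0
  node 46: h_left=-1, h_right=0, diff=1 [OK], height=1
  node 31: h_left=-1, h_right=1, diff=2 [FAIL (|-1-1|=2 > 1)], height=2
  node 27: h_left=-1, h_right=2, diff=3 [FAIL (|-1-2|=3 > 1)], height=3
  node 18: h_left=-1, h_right=3, diff=4 [FAIL (|-1-3|=4 > 1)], height=4
  node 6: h_left=-1, h_right=4, diff=5 [FAIL (|-1-4|=5 > 1)], height=5
  node 2: h_left=-1, h_right=5, diff=6 [FAIL (|-1-5|=6 > 1)], height=6
Node 31 violates the condition: |-1 - 1| = 2 > 1.
Result: Not balanced


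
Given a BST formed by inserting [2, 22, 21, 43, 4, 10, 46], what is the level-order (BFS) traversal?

Tree insertion order: [2, 22, 21, 43, 4, 10, 46]
Tree (level-order array): [2, None, 22, 21, 43, 4, None, None, 46, None, 10]
BFS from the root, enqueuing left then right child of each popped node:
  queue [2] -> pop 2, enqueue [22], visited so far: [2]
  queue [22] -> pop 22, enqueue [21, 43], visited so far: [2, 22]
  queue [21, 43] -> pop 21, enqueue [4], visited so far: [2, 22, 21]
  queue [43, 4] -> pop 43, enqueue [46], visited so far: [2, 22, 21, 43]
  queue [4, 46] -> pop 4, enqueue [10], visited so far: [2, 22, 21, 43, 4]
  queue [46, 10] -> pop 46, enqueue [none], visited so far: [2, 22, 21, 43, 4, 46]
  queue [10] -> pop 10, enqueue [none], visited so far: [2, 22, 21, 43, 4, 46, 10]
Result: [2, 22, 21, 43, 4, 46, 10]


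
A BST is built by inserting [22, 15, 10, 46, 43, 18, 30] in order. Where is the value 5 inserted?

Starting tree (level order): [22, 15, 46, 10, 18, 43, None, None, None, None, None, 30]
Insertion path: 22 -> 15 -> 10
Result: insert 5 as left child of 10
Final tree (level order): [22, 15, 46, 10, 18, 43, None, 5, None, None, None, 30]


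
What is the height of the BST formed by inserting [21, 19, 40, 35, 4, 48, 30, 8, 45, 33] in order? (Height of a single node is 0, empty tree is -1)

Insertion order: [21, 19, 40, 35, 4, 48, 30, 8, 45, 33]
Tree (level-order array): [21, 19, 40, 4, None, 35, 48, None, 8, 30, None, 45, None, None, None, None, 33]
Compute height bottom-up (empty subtree = -1):
  height(8) = 1 + max(-1, -1) = 0
  height(4) = 1 + max(-1, 0) = 1
  height(19) = 1 + max(1, -1) = 2
  height(33) = 1 + max(-1, -1) = 0
  height(30) = 1 + max(-1, 0) = 1
  height(35) = 1 + max(1, -1) = 2
  height(45) = 1 + max(-1, -1) = 0
  height(48) = 1 + max(0, -1) = 1
  height(40) = 1 + max(2, 1) = 3
  height(21) = 1 + max(2, 3) = 4
Height = 4


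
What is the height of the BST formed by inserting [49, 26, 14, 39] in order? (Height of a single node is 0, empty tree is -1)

Insertion order: [49, 26, 14, 39]
Tree (level-order array): [49, 26, None, 14, 39]
Compute height bottom-up (empty subtree = -1):
  height(14) = 1 + max(-1, -1) = 0
  height(39) = 1 + max(-1, -1) = 0
  height(26) = 1 + max(0, 0) = 1
  height(49) = 1 + max(1, -1) = 2
Height = 2


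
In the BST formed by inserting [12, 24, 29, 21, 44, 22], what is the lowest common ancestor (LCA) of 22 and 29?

Tree insertion order: [12, 24, 29, 21, 44, 22]
Tree (level-order array): [12, None, 24, 21, 29, None, 22, None, 44]
In a BST, the LCA of p=22, q=29 is the first node v on the
root-to-leaf path with p <= v <= q (go left if both < v, right if both > v).
Walk from root:
  at 12: both 22 and 29 > 12, go right
  at 24: 22 <= 24 <= 29, this is the LCA
LCA = 24


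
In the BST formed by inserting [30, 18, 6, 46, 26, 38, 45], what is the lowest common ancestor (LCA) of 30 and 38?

Tree insertion order: [30, 18, 6, 46, 26, 38, 45]
Tree (level-order array): [30, 18, 46, 6, 26, 38, None, None, None, None, None, None, 45]
In a BST, the LCA of p=30, q=38 is the first node v on the
root-to-leaf path with p <= v <= q (go left if both < v, right if both > v).
Walk from root:
  at 30: 30 <= 30 <= 38, this is the LCA
LCA = 30


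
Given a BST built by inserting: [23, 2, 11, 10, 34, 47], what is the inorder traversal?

Tree insertion order: [23, 2, 11, 10, 34, 47]
Tree (level-order array): [23, 2, 34, None, 11, None, 47, 10]
Inorder traversal: [2, 10, 11, 23, 34, 47]


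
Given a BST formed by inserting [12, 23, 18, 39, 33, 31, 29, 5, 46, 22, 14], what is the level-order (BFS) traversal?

Tree insertion order: [12, 23, 18, 39, 33, 31, 29, 5, 46, 22, 14]
Tree (level-order array): [12, 5, 23, None, None, 18, 39, 14, 22, 33, 46, None, None, None, None, 31, None, None, None, 29]
BFS from the root, enqueuing left then right child of each popped node:
  queue [12] -> pop 12, enqueue [5, 23], visited so far: [12]
  queue [5, 23] -> pop 5, enqueue [none], visited so far: [12, 5]
  queue [23] -> pop 23, enqueue [18, 39], visited so far: [12, 5, 23]
  queue [18, 39] -> pop 18, enqueue [14, 22], visited so far: [12, 5, 23, 18]
  queue [39, 14, 22] -> pop 39, enqueue [33, 46], visited so far: [12, 5, 23, 18, 39]
  queue [14, 22, 33, 46] -> pop 14, enqueue [none], visited so far: [12, 5, 23, 18, 39, 14]
  queue [22, 33, 46] -> pop 22, enqueue [none], visited so far: [12, 5, 23, 18, 39, 14, 22]
  queue [33, 46] -> pop 33, enqueue [31], visited so far: [12, 5, 23, 18, 39, 14, 22, 33]
  queue [46, 31] -> pop 46, enqueue [none], visited so far: [12, 5, 23, 18, 39, 14, 22, 33, 46]
  queue [31] -> pop 31, enqueue [29], visited so far: [12, 5, 23, 18, 39, 14, 22, 33, 46, 31]
  queue [29] -> pop 29, enqueue [none], visited so far: [12, 5, 23, 18, 39, 14, 22, 33, 46, 31, 29]
Result: [12, 5, 23, 18, 39, 14, 22, 33, 46, 31, 29]


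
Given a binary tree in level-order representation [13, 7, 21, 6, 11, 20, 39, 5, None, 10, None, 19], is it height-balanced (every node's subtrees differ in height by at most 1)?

Tree (level-order array): [13, 7, 21, 6, 11, 20, 39, 5, None, 10, None, 19]
Definition: a tree is height-balanced if, at every node, |h(left) - h(right)| <= 1 (empty subtree has height -1).
Bottom-up per-node check:
  node 5: h_left=-1, h_right=-1, diff=0 [OK], height=0
  node 6: h_left=0, h_right=-1, diff=1 [OK], height=1
  node 10: h_left=-1, h_right=-1, diff=0 [OK], height=0
  node 11: h_left=0, h_right=-1, diff=1 [OK], height=1
  node 7: h_left=1, h_right=1, diff=0 [OK], height=2
  node 19: h_left=-1, h_right=-1, diff=0 [OK], height=0
  node 20: h_left=0, h_right=-1, diff=1 [OK], height=1
  node 39: h_left=-1, h_right=-1, diff=0 [OK], height=0
  node 21: h_left=1, h_right=0, diff=1 [OK], height=2
  node 13: h_left=2, h_right=2, diff=0 [OK], height=3
All nodes satisfy the balance condition.
Result: Balanced


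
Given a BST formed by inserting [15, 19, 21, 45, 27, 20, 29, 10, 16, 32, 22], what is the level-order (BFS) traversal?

Tree insertion order: [15, 19, 21, 45, 27, 20, 29, 10, 16, 32, 22]
Tree (level-order array): [15, 10, 19, None, None, 16, 21, None, None, 20, 45, None, None, 27, None, 22, 29, None, None, None, 32]
BFS from the root, enqueuing left then right child of each popped node:
  queue [15] -> pop 15, enqueue [10, 19], visited so far: [15]
  queue [10, 19] -> pop 10, enqueue [none], visited so far: [15, 10]
  queue [19] -> pop 19, enqueue [16, 21], visited so far: [15, 10, 19]
  queue [16, 21] -> pop 16, enqueue [none], visited so far: [15, 10, 19, 16]
  queue [21] -> pop 21, enqueue [20, 45], visited so far: [15, 10, 19, 16, 21]
  queue [20, 45] -> pop 20, enqueue [none], visited so far: [15, 10, 19, 16, 21, 20]
  queue [45] -> pop 45, enqueue [27], visited so far: [15, 10, 19, 16, 21, 20, 45]
  queue [27] -> pop 27, enqueue [22, 29], visited so far: [15, 10, 19, 16, 21, 20, 45, 27]
  queue [22, 29] -> pop 22, enqueue [none], visited so far: [15, 10, 19, 16, 21, 20, 45, 27, 22]
  queue [29] -> pop 29, enqueue [32], visited so far: [15, 10, 19, 16, 21, 20, 45, 27, 22, 29]
  queue [32] -> pop 32, enqueue [none], visited so far: [15, 10, 19, 16, 21, 20, 45, 27, 22, 29, 32]
Result: [15, 10, 19, 16, 21, 20, 45, 27, 22, 29, 32]


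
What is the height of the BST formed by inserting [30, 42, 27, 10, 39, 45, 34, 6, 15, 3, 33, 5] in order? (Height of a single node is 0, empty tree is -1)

Insertion order: [30, 42, 27, 10, 39, 45, 34, 6, 15, 3, 33, 5]
Tree (level-order array): [30, 27, 42, 10, None, 39, 45, 6, 15, 34, None, None, None, 3, None, None, None, 33, None, None, 5]
Compute height bottom-up (empty subtree = -1):
  height(5) = 1 + max(-1, -1) = 0
  height(3) = 1 + max(-1, 0) = 1
  height(6) = 1 + max(1, -1) = 2
  height(15) = 1 + max(-1, -1) = 0
  height(10) = 1 + max(2, 0) = 3
  height(27) = 1 + max(3, -1) = 4
  height(33) = 1 + max(-1, -1) = 0
  height(34) = 1 + max(0, -1) = 1
  height(39) = 1 + max(1, -1) = 2
  height(45) = 1 + max(-1, -1) = 0
  height(42) = 1 + max(2, 0) = 3
  height(30) = 1 + max(4, 3) = 5
Height = 5


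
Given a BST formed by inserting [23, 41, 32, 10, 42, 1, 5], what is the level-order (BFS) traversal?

Tree insertion order: [23, 41, 32, 10, 42, 1, 5]
Tree (level-order array): [23, 10, 41, 1, None, 32, 42, None, 5]
BFS from the root, enqueuing left then right child of each popped node:
  queue [23] -> pop 23, enqueue [10, 41], visited so far: [23]
  queue [10, 41] -> pop 10, enqueue [1], visited so far: [23, 10]
  queue [41, 1] -> pop 41, enqueue [32, 42], visited so far: [23, 10, 41]
  queue [1, 32, 42] -> pop 1, enqueue [5], visited so far: [23, 10, 41, 1]
  queue [32, 42, 5] -> pop 32, enqueue [none], visited so far: [23, 10, 41, 1, 32]
  queue [42, 5] -> pop 42, enqueue [none], visited so far: [23, 10, 41, 1, 32, 42]
  queue [5] -> pop 5, enqueue [none], visited so far: [23, 10, 41, 1, 32, 42, 5]
Result: [23, 10, 41, 1, 32, 42, 5]


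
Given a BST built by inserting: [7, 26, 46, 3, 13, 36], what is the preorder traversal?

Tree insertion order: [7, 26, 46, 3, 13, 36]
Tree (level-order array): [7, 3, 26, None, None, 13, 46, None, None, 36]
Preorder traversal: [7, 3, 26, 13, 46, 36]


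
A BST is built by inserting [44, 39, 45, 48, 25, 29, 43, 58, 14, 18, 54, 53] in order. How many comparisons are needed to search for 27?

Search path for 27: 44 -> 39 -> 25 -> 29
Found: False
Comparisons: 4


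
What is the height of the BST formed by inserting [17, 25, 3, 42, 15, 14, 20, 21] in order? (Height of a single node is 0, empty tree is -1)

Insertion order: [17, 25, 3, 42, 15, 14, 20, 21]
Tree (level-order array): [17, 3, 25, None, 15, 20, 42, 14, None, None, 21]
Compute height bottom-up (empty subtree = -1):
  height(14) = 1 + max(-1, -1) = 0
  height(15) = 1 + max(0, -1) = 1
  height(3) = 1 + max(-1, 1) = 2
  height(21) = 1 + max(-1, -1) = 0
  height(20) = 1 + max(-1, 0) = 1
  height(42) = 1 + max(-1, -1) = 0
  height(25) = 1 + max(1, 0) = 2
  height(17) = 1 + max(2, 2) = 3
Height = 3


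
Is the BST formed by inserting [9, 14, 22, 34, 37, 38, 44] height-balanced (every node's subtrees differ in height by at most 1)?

Tree (level-order array): [9, None, 14, None, 22, None, 34, None, 37, None, 38, None, 44]
Definition: a tree is height-balanced if, at every node, |h(left) - h(right)| <= 1 (empty subtree has height -1).
Bottom-up per-node check:
  node 44: h_left=-1, h_right=-1, diff=0 [OK], height=0
  node 38: h_left=-1, h_right=0, diff=1 [OK], height=1
  node 37: h_left=-1, h_right=1, diff=2 [FAIL (|-1-1|=2 > 1)], height=2
  node 34: h_left=-1, h_right=2, diff=3 [FAIL (|-1-2|=3 > 1)], height=3
  node 22: h_left=-1, h_right=3, diff=4 [FAIL (|-1-3|=4 > 1)], height=4
  node 14: h_left=-1, h_right=4, diff=5 [FAIL (|-1-4|=5 > 1)], height=5
  node 9: h_left=-1, h_right=5, diff=6 [FAIL (|-1-5|=6 > 1)], height=6
Node 37 violates the condition: |-1 - 1| = 2 > 1.
Result: Not balanced


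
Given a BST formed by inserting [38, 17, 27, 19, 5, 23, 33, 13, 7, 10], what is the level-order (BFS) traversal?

Tree insertion order: [38, 17, 27, 19, 5, 23, 33, 13, 7, 10]
Tree (level-order array): [38, 17, None, 5, 27, None, 13, 19, 33, 7, None, None, 23, None, None, None, 10]
BFS from the root, enqueuing left then right child of each popped node:
  queue [38] -> pop 38, enqueue [17], visited so far: [38]
  queue [17] -> pop 17, enqueue [5, 27], visited so far: [38, 17]
  queue [5, 27] -> pop 5, enqueue [13], visited so far: [38, 17, 5]
  queue [27, 13] -> pop 27, enqueue [19, 33], visited so far: [38, 17, 5, 27]
  queue [13, 19, 33] -> pop 13, enqueue [7], visited so far: [38, 17, 5, 27, 13]
  queue [19, 33, 7] -> pop 19, enqueue [23], visited so far: [38, 17, 5, 27, 13, 19]
  queue [33, 7, 23] -> pop 33, enqueue [none], visited so far: [38, 17, 5, 27, 13, 19, 33]
  queue [7, 23] -> pop 7, enqueue [10], visited so far: [38, 17, 5, 27, 13, 19, 33, 7]
  queue [23, 10] -> pop 23, enqueue [none], visited so far: [38, 17, 5, 27, 13, 19, 33, 7, 23]
  queue [10] -> pop 10, enqueue [none], visited so far: [38, 17, 5, 27, 13, 19, 33, 7, 23, 10]
Result: [38, 17, 5, 27, 13, 19, 33, 7, 23, 10]


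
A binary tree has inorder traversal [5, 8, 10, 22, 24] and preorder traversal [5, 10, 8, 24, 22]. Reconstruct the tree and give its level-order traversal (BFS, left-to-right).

Inorder:  [5, 8, 10, 22, 24]
Preorder: [5, 10, 8, 24, 22]
Algorithm: preorder visits root first, so consume preorder in order;
for each root, split the current inorder slice at that value into
left-subtree inorder and right-subtree inorder, then recurse.
Recursive splits:
  root=5; inorder splits into left=[], right=[8, 10, 22, 24]
  root=10; inorder splits into left=[8], right=[22, 24]
  root=8; inorder splits into left=[], right=[]
  root=24; inorder splits into left=[22], right=[]
  root=22; inorder splits into left=[], right=[]
Reconstructed level-order: [5, 10, 8, 24, 22]


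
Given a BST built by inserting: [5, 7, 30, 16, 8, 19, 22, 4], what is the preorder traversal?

Tree insertion order: [5, 7, 30, 16, 8, 19, 22, 4]
Tree (level-order array): [5, 4, 7, None, None, None, 30, 16, None, 8, 19, None, None, None, 22]
Preorder traversal: [5, 4, 7, 30, 16, 8, 19, 22]


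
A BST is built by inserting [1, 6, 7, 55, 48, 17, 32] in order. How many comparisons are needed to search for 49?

Search path for 49: 1 -> 6 -> 7 -> 55 -> 48
Found: False
Comparisons: 5


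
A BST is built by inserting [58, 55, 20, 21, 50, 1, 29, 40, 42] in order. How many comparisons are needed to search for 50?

Search path for 50: 58 -> 55 -> 20 -> 21 -> 50
Found: True
Comparisons: 5


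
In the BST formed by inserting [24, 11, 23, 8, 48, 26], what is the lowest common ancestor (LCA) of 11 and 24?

Tree insertion order: [24, 11, 23, 8, 48, 26]
Tree (level-order array): [24, 11, 48, 8, 23, 26]
In a BST, the LCA of p=11, q=24 is the first node v on the
root-to-leaf path with p <= v <= q (go left if both < v, right if both > v).
Walk from root:
  at 24: 11 <= 24 <= 24, this is the LCA
LCA = 24


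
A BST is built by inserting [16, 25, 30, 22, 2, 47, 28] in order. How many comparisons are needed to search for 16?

Search path for 16: 16
Found: True
Comparisons: 1


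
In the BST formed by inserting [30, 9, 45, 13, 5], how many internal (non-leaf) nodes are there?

Tree built from: [30, 9, 45, 13, 5]
Tree (level-order array): [30, 9, 45, 5, 13]
Rule: An internal node has at least one child.
Per-node child counts:
  node 30: 2 child(ren)
  node 9: 2 child(ren)
  node 5: 0 child(ren)
  node 13: 0 child(ren)
  node 45: 0 child(ren)
Matching nodes: [30, 9]
Count of internal (non-leaf) nodes: 2


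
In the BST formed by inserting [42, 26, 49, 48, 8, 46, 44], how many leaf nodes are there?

Tree built from: [42, 26, 49, 48, 8, 46, 44]
Tree (level-order array): [42, 26, 49, 8, None, 48, None, None, None, 46, None, 44]
Rule: A leaf has 0 children.
Per-node child counts:
  node 42: 2 child(ren)
  node 26: 1 child(ren)
  node 8: 0 child(ren)
  node 49: 1 child(ren)
  node 48: 1 child(ren)
  node 46: 1 child(ren)
  node 44: 0 child(ren)
Matching nodes: [8, 44]
Count of leaf nodes: 2


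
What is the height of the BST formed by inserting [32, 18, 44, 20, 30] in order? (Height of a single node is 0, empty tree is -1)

Insertion order: [32, 18, 44, 20, 30]
Tree (level-order array): [32, 18, 44, None, 20, None, None, None, 30]
Compute height bottom-up (empty subtree = -1):
  height(30) = 1 + max(-1, -1) = 0
  height(20) = 1 + max(-1, 0) = 1
  height(18) = 1 + max(-1, 1) = 2
  height(44) = 1 + max(-1, -1) = 0
  height(32) = 1 + max(2, 0) = 3
Height = 3


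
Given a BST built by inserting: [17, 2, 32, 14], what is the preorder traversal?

Tree insertion order: [17, 2, 32, 14]
Tree (level-order array): [17, 2, 32, None, 14]
Preorder traversal: [17, 2, 14, 32]


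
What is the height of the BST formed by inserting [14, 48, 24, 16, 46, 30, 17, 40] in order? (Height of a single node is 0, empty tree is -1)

Insertion order: [14, 48, 24, 16, 46, 30, 17, 40]
Tree (level-order array): [14, None, 48, 24, None, 16, 46, None, 17, 30, None, None, None, None, 40]
Compute height bottom-up (empty subtree = -1):
  height(17) = 1 + max(-1, -1) = 0
  height(16) = 1 + max(-1, 0) = 1
  height(40) = 1 + max(-1, -1) = 0
  height(30) = 1 + max(-1, 0) = 1
  height(46) = 1 + max(1, -1) = 2
  height(24) = 1 + max(1, 2) = 3
  height(48) = 1 + max(3, -1) = 4
  height(14) = 1 + max(-1, 4) = 5
Height = 5


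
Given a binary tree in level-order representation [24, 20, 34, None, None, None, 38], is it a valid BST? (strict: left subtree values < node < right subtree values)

Level-order array: [24, 20, 34, None, None, None, 38]
Validate using subtree bounds (lo, hi): at each node, require lo < value < hi,
then recurse left with hi=value and right with lo=value.
Preorder trace (stopping at first violation):
  at node 24 with bounds (-inf, +inf): OK
  at node 20 with bounds (-inf, 24): OK
  at node 34 with bounds (24, +inf): OK
  at node 38 with bounds (34, +inf): OK
No violation found at any node.
Result: Valid BST


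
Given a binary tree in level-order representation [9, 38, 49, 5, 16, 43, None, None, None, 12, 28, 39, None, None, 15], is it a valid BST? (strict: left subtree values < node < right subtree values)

Level-order array: [9, 38, 49, 5, 16, 43, None, None, None, 12, 28, 39, None, None, 15]
Validate using subtree bounds (lo, hi): at each node, require lo < value < hi,
then recurse left with hi=value and right with lo=value.
Preorder trace (stopping at first violation):
  at node 9 with bounds (-inf, +inf): OK
  at node 38 with bounds (-inf, 9): VIOLATION
Node 38 violates its bound: not (-inf < 38 < 9).
Result: Not a valid BST


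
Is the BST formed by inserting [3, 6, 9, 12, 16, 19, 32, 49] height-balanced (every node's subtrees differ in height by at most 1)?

Tree (level-order array): [3, None, 6, None, 9, None, 12, None, 16, None, 19, None, 32, None, 49]
Definition: a tree is height-balanced if, at every node, |h(left) - h(right)| <= 1 (empty subtree has height -1).
Bottom-up per-node check:
  node 49: h_left=-1, h_right=-1, diff=0 [OK], height=0
  node 32: h_left=-1, h_right=0, diff=1 [OK], height=1
  node 19: h_left=-1, h_right=1, diff=2 [FAIL (|-1-1|=2 > 1)], height=2
  node 16: h_left=-1, h_right=2, diff=3 [FAIL (|-1-2|=3 > 1)], height=3
  node 12: h_left=-1, h_right=3, diff=4 [FAIL (|-1-3|=4 > 1)], height=4
  node 9: h_left=-1, h_right=4, diff=5 [FAIL (|-1-4|=5 > 1)], height=5
  node 6: h_left=-1, h_right=5, diff=6 [FAIL (|-1-5|=6 > 1)], height=6
  node 3: h_left=-1, h_right=6, diff=7 [FAIL (|-1-6|=7 > 1)], height=7
Node 19 violates the condition: |-1 - 1| = 2 > 1.
Result: Not balanced


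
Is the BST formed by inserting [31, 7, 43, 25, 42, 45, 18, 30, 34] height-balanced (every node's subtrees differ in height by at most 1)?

Tree (level-order array): [31, 7, 43, None, 25, 42, 45, 18, 30, 34]
Definition: a tree is height-balanced if, at every node, |h(left) - h(right)| <= 1 (empty subtree has height -1).
Bottom-up per-node check:
  node 18: h_left=-1, h_right=-1, diff=0 [OK], height=0
  node 30: h_left=-1, h_right=-1, diff=0 [OK], height=0
  node 25: h_left=0, h_right=0, diff=0 [OK], height=1
  node 7: h_left=-1, h_right=1, diff=2 [FAIL (|-1-1|=2 > 1)], height=2
  node 34: h_left=-1, h_right=-1, diff=0 [OK], height=0
  node 42: h_left=0, h_right=-1, diff=1 [OK], height=1
  node 45: h_left=-1, h_right=-1, diff=0 [OK], height=0
  node 43: h_left=1, h_right=0, diff=1 [OK], height=2
  node 31: h_left=2, h_right=2, diff=0 [OK], height=3
Node 7 violates the condition: |-1 - 1| = 2 > 1.
Result: Not balanced


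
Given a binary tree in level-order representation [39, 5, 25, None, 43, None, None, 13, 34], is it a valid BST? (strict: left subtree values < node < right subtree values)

Level-order array: [39, 5, 25, None, 43, None, None, 13, 34]
Validate using subtree bounds (lo, hi): at each node, require lo < value < hi,
then recurse left with hi=value and right with lo=value.
Preorder trace (stopping at first violation):
  at node 39 with bounds (-inf, +inf): OK
  at node 5 with bounds (-inf, 39): OK
  at node 43 with bounds (5, 39): VIOLATION
Node 43 violates its bound: not (5 < 43 < 39).
Result: Not a valid BST


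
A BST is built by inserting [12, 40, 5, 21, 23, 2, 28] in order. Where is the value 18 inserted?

Starting tree (level order): [12, 5, 40, 2, None, 21, None, None, None, None, 23, None, 28]
Insertion path: 12 -> 40 -> 21
Result: insert 18 as left child of 21
Final tree (level order): [12, 5, 40, 2, None, 21, None, None, None, 18, 23, None, None, None, 28]


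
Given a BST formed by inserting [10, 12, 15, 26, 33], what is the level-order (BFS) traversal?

Tree insertion order: [10, 12, 15, 26, 33]
Tree (level-order array): [10, None, 12, None, 15, None, 26, None, 33]
BFS from the root, enqueuing left then right child of each popped node:
  queue [10] -> pop 10, enqueue [12], visited so far: [10]
  queue [12] -> pop 12, enqueue [15], visited so far: [10, 12]
  queue [15] -> pop 15, enqueue [26], visited so far: [10, 12, 15]
  queue [26] -> pop 26, enqueue [33], visited so far: [10, 12, 15, 26]
  queue [33] -> pop 33, enqueue [none], visited so far: [10, 12, 15, 26, 33]
Result: [10, 12, 15, 26, 33]


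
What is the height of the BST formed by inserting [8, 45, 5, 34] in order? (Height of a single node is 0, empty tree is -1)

Insertion order: [8, 45, 5, 34]
Tree (level-order array): [8, 5, 45, None, None, 34]
Compute height bottom-up (empty subtree = -1):
  height(5) = 1 + max(-1, -1) = 0
  height(34) = 1 + max(-1, -1) = 0
  height(45) = 1 + max(0, -1) = 1
  height(8) = 1 + max(0, 1) = 2
Height = 2


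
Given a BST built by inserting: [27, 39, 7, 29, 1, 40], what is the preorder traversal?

Tree insertion order: [27, 39, 7, 29, 1, 40]
Tree (level-order array): [27, 7, 39, 1, None, 29, 40]
Preorder traversal: [27, 7, 1, 39, 29, 40]


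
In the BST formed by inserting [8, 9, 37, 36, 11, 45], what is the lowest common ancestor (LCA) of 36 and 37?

Tree insertion order: [8, 9, 37, 36, 11, 45]
Tree (level-order array): [8, None, 9, None, 37, 36, 45, 11]
In a BST, the LCA of p=36, q=37 is the first node v on the
root-to-leaf path with p <= v <= q (go left if both < v, right if both > v).
Walk from root:
  at 8: both 36 and 37 > 8, go right
  at 9: both 36 and 37 > 9, go right
  at 37: 36 <= 37 <= 37, this is the LCA
LCA = 37


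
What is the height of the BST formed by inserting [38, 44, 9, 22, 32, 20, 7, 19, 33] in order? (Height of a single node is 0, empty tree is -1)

Insertion order: [38, 44, 9, 22, 32, 20, 7, 19, 33]
Tree (level-order array): [38, 9, 44, 7, 22, None, None, None, None, 20, 32, 19, None, None, 33]
Compute height bottom-up (empty subtree = -1):
  height(7) = 1 + max(-1, -1) = 0
  height(19) = 1 + max(-1, -1) = 0
  height(20) = 1 + max(0, -1) = 1
  height(33) = 1 + max(-1, -1) = 0
  height(32) = 1 + max(-1, 0) = 1
  height(22) = 1 + max(1, 1) = 2
  height(9) = 1 + max(0, 2) = 3
  height(44) = 1 + max(-1, -1) = 0
  height(38) = 1 + max(3, 0) = 4
Height = 4


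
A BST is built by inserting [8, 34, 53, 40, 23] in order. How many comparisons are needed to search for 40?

Search path for 40: 8 -> 34 -> 53 -> 40
Found: True
Comparisons: 4


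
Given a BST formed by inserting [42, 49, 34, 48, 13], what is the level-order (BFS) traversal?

Tree insertion order: [42, 49, 34, 48, 13]
Tree (level-order array): [42, 34, 49, 13, None, 48]
BFS from the root, enqueuing left then right child of each popped node:
  queue [42] -> pop 42, enqueue [34, 49], visited so far: [42]
  queue [34, 49] -> pop 34, enqueue [13], visited so far: [42, 34]
  queue [49, 13] -> pop 49, enqueue [48], visited so far: [42, 34, 49]
  queue [13, 48] -> pop 13, enqueue [none], visited so far: [42, 34, 49, 13]
  queue [48] -> pop 48, enqueue [none], visited so far: [42, 34, 49, 13, 48]
Result: [42, 34, 49, 13, 48]


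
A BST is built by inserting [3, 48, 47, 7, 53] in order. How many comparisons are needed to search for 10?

Search path for 10: 3 -> 48 -> 47 -> 7
Found: False
Comparisons: 4


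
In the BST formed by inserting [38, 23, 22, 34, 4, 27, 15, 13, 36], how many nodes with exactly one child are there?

Tree built from: [38, 23, 22, 34, 4, 27, 15, 13, 36]
Tree (level-order array): [38, 23, None, 22, 34, 4, None, 27, 36, None, 15, None, None, None, None, 13]
Rule: These are nodes with exactly 1 non-null child.
Per-node child counts:
  node 38: 1 child(ren)
  node 23: 2 child(ren)
  node 22: 1 child(ren)
  node 4: 1 child(ren)
  node 15: 1 child(ren)
  node 13: 0 child(ren)
  node 34: 2 child(ren)
  node 27: 0 child(ren)
  node 36: 0 child(ren)
Matching nodes: [38, 22, 4, 15]
Count of nodes with exactly one child: 4


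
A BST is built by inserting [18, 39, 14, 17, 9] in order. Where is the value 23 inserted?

Starting tree (level order): [18, 14, 39, 9, 17]
Insertion path: 18 -> 39
Result: insert 23 as left child of 39
Final tree (level order): [18, 14, 39, 9, 17, 23]


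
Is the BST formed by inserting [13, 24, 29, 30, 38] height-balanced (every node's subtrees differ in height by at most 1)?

Tree (level-order array): [13, None, 24, None, 29, None, 30, None, 38]
Definition: a tree is height-balanced if, at every node, |h(left) - h(right)| <= 1 (empty subtree has height -1).
Bottom-up per-node check:
  node 38: h_left=-1, h_right=-1, diff=0 [OK], height=0
  node 30: h_left=-1, h_right=0, diff=1 [OK], height=1
  node 29: h_left=-1, h_right=1, diff=2 [FAIL (|-1-1|=2 > 1)], height=2
  node 24: h_left=-1, h_right=2, diff=3 [FAIL (|-1-2|=3 > 1)], height=3
  node 13: h_left=-1, h_right=3, diff=4 [FAIL (|-1-3|=4 > 1)], height=4
Node 29 violates the condition: |-1 - 1| = 2 > 1.
Result: Not balanced


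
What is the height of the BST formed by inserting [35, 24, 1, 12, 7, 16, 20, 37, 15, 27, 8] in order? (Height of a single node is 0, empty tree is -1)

Insertion order: [35, 24, 1, 12, 7, 16, 20, 37, 15, 27, 8]
Tree (level-order array): [35, 24, 37, 1, 27, None, None, None, 12, None, None, 7, 16, None, 8, 15, 20]
Compute height bottom-up (empty subtree = -1):
  height(8) = 1 + max(-1, -1) = 0
  height(7) = 1 + max(-1, 0) = 1
  height(15) = 1 + max(-1, -1) = 0
  height(20) = 1 + max(-1, -1) = 0
  height(16) = 1 + max(0, 0) = 1
  height(12) = 1 + max(1, 1) = 2
  height(1) = 1 + max(-1, 2) = 3
  height(27) = 1 + max(-1, -1) = 0
  height(24) = 1 + max(3, 0) = 4
  height(37) = 1 + max(-1, -1) = 0
  height(35) = 1 + max(4, 0) = 5
Height = 5


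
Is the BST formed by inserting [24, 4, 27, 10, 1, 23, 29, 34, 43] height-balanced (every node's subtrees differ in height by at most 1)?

Tree (level-order array): [24, 4, 27, 1, 10, None, 29, None, None, None, 23, None, 34, None, None, None, 43]
Definition: a tree is height-balanced if, at every node, |h(left) - h(right)| <= 1 (empty subtree has height -1).
Bottom-up per-node check:
  node 1: h_left=-1, h_right=-1, diff=0 [OK], height=0
  node 23: h_left=-1, h_right=-1, diff=0 [OK], height=0
  node 10: h_left=-1, h_right=0, diff=1 [OK], height=1
  node 4: h_left=0, h_right=1, diff=1 [OK], height=2
  node 43: h_left=-1, h_right=-1, diff=0 [OK], height=0
  node 34: h_left=-1, h_right=0, diff=1 [OK], height=1
  node 29: h_left=-1, h_right=1, diff=2 [FAIL (|-1-1|=2 > 1)], height=2
  node 27: h_left=-1, h_right=2, diff=3 [FAIL (|-1-2|=3 > 1)], height=3
  node 24: h_left=2, h_right=3, diff=1 [OK], height=4
Node 29 violates the condition: |-1 - 1| = 2 > 1.
Result: Not balanced


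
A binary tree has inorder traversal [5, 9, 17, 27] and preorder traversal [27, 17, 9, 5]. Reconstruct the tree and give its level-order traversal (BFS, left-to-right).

Inorder:  [5, 9, 17, 27]
Preorder: [27, 17, 9, 5]
Algorithm: preorder visits root first, so consume preorder in order;
for each root, split the current inorder slice at that value into
left-subtree inorder and right-subtree inorder, then recurse.
Recursive splits:
  root=27; inorder splits into left=[5, 9, 17], right=[]
  root=17; inorder splits into left=[5, 9], right=[]
  root=9; inorder splits into left=[5], right=[]
  root=5; inorder splits into left=[], right=[]
Reconstructed level-order: [27, 17, 9, 5]
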